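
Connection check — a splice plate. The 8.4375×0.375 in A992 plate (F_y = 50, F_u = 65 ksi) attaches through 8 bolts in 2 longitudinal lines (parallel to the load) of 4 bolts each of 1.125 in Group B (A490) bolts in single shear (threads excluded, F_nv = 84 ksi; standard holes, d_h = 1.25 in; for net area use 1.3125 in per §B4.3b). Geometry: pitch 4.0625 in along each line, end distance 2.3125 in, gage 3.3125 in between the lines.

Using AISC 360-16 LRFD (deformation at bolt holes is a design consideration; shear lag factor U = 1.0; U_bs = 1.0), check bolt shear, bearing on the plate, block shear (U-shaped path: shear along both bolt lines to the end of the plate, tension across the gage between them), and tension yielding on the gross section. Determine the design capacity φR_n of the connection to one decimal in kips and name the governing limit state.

Bolt shear: A_b = π(1.125)²/4 = 0.99402 in². φR_n = 0.75 × 84 × 0.99402 × 8 × 1 = 501.0 kips.
Bearing (0.375 in plate, F_u = 65 ksi): end bolts L_c = 2.3125 − 1.25/2 = 1.6875, R_n = min(1.2×1.6875×0.375×65, 2.4×1.125×0.375×65) = 49.359 kips/bolt; interior L_c = 4.0625 − 1.25 = 2.8125, R_n = 65.813 kips/bolt. φR_n = 0.75 × (2×49.359 + 6×65.813) = 370.2 kips.
Block shear: shear path 2×[2.3125+3×4.0625] = 2×14.5 in, A_gv = 10.875, A_nv = 2×(14.5 − 3.5×1.3125)×0.375 = 7.4297 in²; tension across gage: (3.3125 − 1×1.3125)×0.375 = 0.75 in². R_n = min(0.6×65×7.4297, 0.6×50×10.875) + 1.0×65×0.75 = min(289.76, 326.25) + 48.75 = 338.51 kips. φR_n = 0.75 × 338.51 = 253.9 kips.
Tension yield (gross): A_g = 8.4375×0.375 = 3.1641 in². φR_n = 0.90 × 50 × 3.1641 = 142.4 kips.
Governing: min(501.0, 370.2, 253.9, 142.4) = 142.4 kips → gross-section yield.

142.4 kips (gross-section yield governs)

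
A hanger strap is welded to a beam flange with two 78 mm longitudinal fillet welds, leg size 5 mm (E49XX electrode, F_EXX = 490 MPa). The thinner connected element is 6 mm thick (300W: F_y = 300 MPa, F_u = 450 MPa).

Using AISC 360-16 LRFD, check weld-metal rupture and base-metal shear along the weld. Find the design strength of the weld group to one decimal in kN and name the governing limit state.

121.6 kN (weld metal governs)

Weld metal: throat = 0.707×5 = 3.535 mm, L = 2×78 = 156 mm. φR_n = 0.75 × 0.6 × 490 × 3.535 × 156 = 121.6 kN.
Base metal shear (6 mm plate): yield φR_n = 1.0×0.6×300×6×156 = 168.5 kN; rupture φR_n = 0.75×0.6×450×6×156 = 189.5 kN; take 168.5 kN (yield).
Governing: min(121.6, 168.5) = 121.6 kN → weld metal.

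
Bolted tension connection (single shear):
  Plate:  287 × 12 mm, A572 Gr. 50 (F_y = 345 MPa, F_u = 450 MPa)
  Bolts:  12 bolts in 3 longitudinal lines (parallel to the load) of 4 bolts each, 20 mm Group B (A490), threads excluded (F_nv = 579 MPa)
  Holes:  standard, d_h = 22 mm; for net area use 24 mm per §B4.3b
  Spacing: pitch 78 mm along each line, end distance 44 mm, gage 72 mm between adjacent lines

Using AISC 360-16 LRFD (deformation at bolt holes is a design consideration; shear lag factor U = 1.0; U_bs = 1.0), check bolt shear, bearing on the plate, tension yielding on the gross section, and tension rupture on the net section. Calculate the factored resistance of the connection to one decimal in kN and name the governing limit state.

870.8 kN (net-section rupture governs)

Bolt shear: A_b = π(20)²/4 = 314.16 mm². φR_n = 0.75 × 579 × 314.16 × 12 × 1 = 1637.1 kN.
Bearing (12 mm plate, F_u = 450 MPa): end bolts L_c = 44 − 22/2 = 33, R_n = min(1.2×33×12×450, 2.4×20×12×450) = 213.84 kN/bolt; interior L_c = 78 − 22 = 56, R_n = 259.2 kN/bolt. φR_n = 0.75 × (3×213.84 + 9×259.2) = 2230.7 kN.
Tension yield (gross): A_g = 287×12 = 3444 mm². φR_n = 0.90 × 345 × 3444 = 1069.4 kN.
Tension rupture (net): A_n = (287 − 3×24)×12 = 2580 mm² (U = 1.0, A_e = A_n). φR_n = 0.75 × 450 × 2580 = 870.8 kN.
Governing: min(1637.1, 2230.7, 1069.4, 870.8) = 870.8 kN → net-section rupture.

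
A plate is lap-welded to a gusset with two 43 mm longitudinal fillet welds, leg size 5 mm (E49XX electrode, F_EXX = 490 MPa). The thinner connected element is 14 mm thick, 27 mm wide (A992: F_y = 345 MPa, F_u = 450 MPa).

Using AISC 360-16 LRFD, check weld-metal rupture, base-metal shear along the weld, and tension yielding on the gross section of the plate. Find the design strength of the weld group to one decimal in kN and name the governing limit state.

67.0 kN (weld metal governs)

Weld metal: throat = 0.707×5 = 3.535 mm, L = 2×43 = 86 mm. φR_n = 0.75 × 0.6 × 490 × 3.535 × 86 = 67.0 kN.
Base metal shear (14 mm plate): yield φR_n = 1.0×0.6×345×14×86 = 249.2 kN; rupture φR_n = 0.75×0.6×450×14×86 = 243.8 kN; take 243.8 kN (rupture).
Tension yield (gross): A_g = 27×14 = 378 mm². φR_n = 0.90 × 345 × 378 = 117.4 kN.
Governing: min(67.0, 243.8, 117.4) = 67.0 kN → weld metal.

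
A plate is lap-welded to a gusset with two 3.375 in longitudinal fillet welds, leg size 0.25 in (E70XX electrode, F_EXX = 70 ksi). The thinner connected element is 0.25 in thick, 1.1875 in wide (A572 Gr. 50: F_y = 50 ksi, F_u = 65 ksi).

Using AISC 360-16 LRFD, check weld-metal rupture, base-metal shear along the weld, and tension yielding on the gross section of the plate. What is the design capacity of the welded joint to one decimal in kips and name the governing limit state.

13.4 kips (gross-section yield governs)

Weld metal: throat = 0.707×0.25 = 0.17675 in, L = 2×3.375 = 6.75 in. φR_n = 0.75 × 0.6 × 70 × 0.17675 × 6.75 = 37.6 kips.
Base metal shear (0.25 in plate): yield φR_n = 1.0×0.6×50×0.25×6.75 = 50.6 kips; rupture φR_n = 0.75×0.6×65×0.25×6.75 = 49.4 kips; take 49.4 kips (rupture).
Tension yield (gross): A_g = 1.1875×0.25 = 0.29688 in². φR_n = 0.90 × 50 × 0.29688 = 13.4 kips.
Governing: min(37.6, 49.4, 13.4) = 13.4 kips → gross-section yield.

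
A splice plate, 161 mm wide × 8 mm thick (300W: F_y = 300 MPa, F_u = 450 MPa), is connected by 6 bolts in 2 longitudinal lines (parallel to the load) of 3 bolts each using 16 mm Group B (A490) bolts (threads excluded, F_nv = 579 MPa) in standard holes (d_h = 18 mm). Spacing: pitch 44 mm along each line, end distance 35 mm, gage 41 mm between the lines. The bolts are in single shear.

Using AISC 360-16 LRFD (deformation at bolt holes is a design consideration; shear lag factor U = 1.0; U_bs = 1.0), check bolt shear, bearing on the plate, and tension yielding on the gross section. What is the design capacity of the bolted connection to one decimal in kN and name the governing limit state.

Bolt shear: A_b = π(16)²/4 = 201.06 mm². φR_n = 0.75 × 579 × 201.06 × 6 × 1 = 523.9 kN.
Bearing (8 mm plate, F_u = 450 MPa): end bolts L_c = 35 − 18/2 = 26, R_n = min(1.2×26×8×450, 2.4×16×8×450) = 112.32 kN/bolt; interior L_c = 44 − 18 = 26, R_n = 112.32 kN/bolt. φR_n = 0.75 × (2×112.32 + 4×112.32) = 505.4 kN.
Tension yield (gross): A_g = 161×8 = 1288 mm². φR_n = 0.90 × 300 × 1288 = 347.8 kN.
Governing: min(523.9, 505.4, 347.8) = 347.8 kN → gross-section yield.

347.8 kN (gross-section yield governs)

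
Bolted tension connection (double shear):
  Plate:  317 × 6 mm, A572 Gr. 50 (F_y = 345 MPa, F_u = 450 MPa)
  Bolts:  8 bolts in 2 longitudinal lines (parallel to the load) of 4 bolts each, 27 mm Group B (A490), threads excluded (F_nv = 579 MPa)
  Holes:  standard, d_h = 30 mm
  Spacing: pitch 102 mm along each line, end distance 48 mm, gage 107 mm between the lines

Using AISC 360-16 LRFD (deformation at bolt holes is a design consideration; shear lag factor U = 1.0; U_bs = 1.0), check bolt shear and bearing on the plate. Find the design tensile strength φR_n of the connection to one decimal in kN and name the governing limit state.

Bolt shear: A_b = π(27)²/4 = 572.56 mm². φR_n = 0.75 × 579 × 572.56 × 8 × 2 = 3978.1 kN.
Bearing (6 mm plate, F_u = 450 MPa): end bolts L_c = 48 − 30/2 = 33, R_n = min(1.2×33×6×450, 2.4×27×6×450) = 106.92 kN/bolt; interior L_c = 102 − 30 = 72, R_n = 174.96 kN/bolt. φR_n = 0.75 × (2×106.92 + 6×174.96) = 947.7 kN.
Governing: min(3978.1, 947.7) = 947.7 kN → bearing.

947.7 kN (bearing governs)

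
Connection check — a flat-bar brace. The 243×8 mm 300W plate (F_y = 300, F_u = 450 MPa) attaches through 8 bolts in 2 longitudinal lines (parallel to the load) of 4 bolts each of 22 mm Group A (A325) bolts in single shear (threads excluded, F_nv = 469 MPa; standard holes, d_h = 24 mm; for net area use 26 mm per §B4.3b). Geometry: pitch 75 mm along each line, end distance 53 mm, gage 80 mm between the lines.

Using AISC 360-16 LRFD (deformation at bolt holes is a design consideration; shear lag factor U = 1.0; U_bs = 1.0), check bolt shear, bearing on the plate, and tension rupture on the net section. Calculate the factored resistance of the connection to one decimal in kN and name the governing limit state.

Bolt shear: A_b = π(22)²/4 = 380.13 mm². φR_n = 0.75 × 469 × 380.13 × 8 × 1 = 1069.7 kN.
Bearing (8 mm plate, F_u = 450 MPa): end bolts L_c = 53 − 24/2 = 41, R_n = min(1.2×41×8×450, 2.4×22×8×450) = 177.12 kN/bolt; interior L_c = 75 − 24 = 51, R_n = 190.08 kN/bolt. φR_n = 0.75 × (2×177.12 + 6×190.08) = 1121.0 kN.
Tension rupture (net): A_n = (243 − 2×26)×8 = 1528 mm² (U = 1.0, A_e = A_n). φR_n = 0.75 × 450 × 1528 = 515.7 kN.
Governing: min(1069.7, 1121.0, 515.7) = 515.7 kN → net-section rupture.

515.7 kN (net-section rupture governs)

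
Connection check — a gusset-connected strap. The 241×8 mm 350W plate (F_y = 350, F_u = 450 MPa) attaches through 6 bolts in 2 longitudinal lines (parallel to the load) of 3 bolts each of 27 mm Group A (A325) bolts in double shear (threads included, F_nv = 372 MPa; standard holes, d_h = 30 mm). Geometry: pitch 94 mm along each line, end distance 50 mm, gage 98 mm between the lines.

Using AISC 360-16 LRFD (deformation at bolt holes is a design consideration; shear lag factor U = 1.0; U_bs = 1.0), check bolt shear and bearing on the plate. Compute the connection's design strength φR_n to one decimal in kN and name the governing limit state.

926.6 kN (bearing governs)

Bolt shear: A_b = π(27)²/4 = 572.56 mm². φR_n = 0.75 × 372 × 572.56 × 6 × 2 = 1916.9 kN.
Bearing (8 mm plate, F_u = 450 MPa): end bolts L_c = 50 − 30/2 = 35, R_n = min(1.2×35×8×450, 2.4×27×8×450) = 151.2 kN/bolt; interior L_c = 94 − 30 = 64, R_n = 233.28 kN/bolt. φR_n = 0.75 × (2×151.2 + 4×233.28) = 926.6 kN.
Governing: min(1916.9, 926.6) = 926.6 kN → bearing.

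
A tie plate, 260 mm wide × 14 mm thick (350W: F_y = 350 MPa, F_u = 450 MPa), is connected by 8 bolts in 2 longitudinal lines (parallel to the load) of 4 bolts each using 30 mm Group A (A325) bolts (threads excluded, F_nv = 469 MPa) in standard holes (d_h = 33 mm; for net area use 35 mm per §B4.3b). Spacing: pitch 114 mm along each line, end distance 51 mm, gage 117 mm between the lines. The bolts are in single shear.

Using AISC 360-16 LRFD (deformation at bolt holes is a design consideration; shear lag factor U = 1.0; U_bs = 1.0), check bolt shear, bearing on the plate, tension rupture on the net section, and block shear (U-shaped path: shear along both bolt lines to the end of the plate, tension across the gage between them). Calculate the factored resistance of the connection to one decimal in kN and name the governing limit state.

897.8 kN (net-section rupture governs)

Bolt shear: A_b = π(30)²/4 = 706.86 mm². φR_n = 0.75 × 469 × 706.86 × 8 × 1 = 1989.1 kN.
Bearing (14 mm plate, F_u = 450 MPa): end bolts L_c = 51 − 33/2 = 34.5, R_n = min(1.2×34.5×14×450, 2.4×30×14×450) = 260.82 kN/bolt; interior L_c = 114 − 33 = 81, R_n = 453.6 kN/bolt. φR_n = 0.75 × (2×260.82 + 6×453.6) = 2432.4 kN.
Tension rupture (net): A_n = (260 − 2×35)×14 = 2660 mm² (U = 1.0, A_e = A_n). φR_n = 0.75 × 450 × 2660 = 897.8 kN.
Block shear: shear path 2×[51+3×114] = 2×393 mm, A_gv = 11004, A_nv = 2×(393 − 3.5×35)×14 = 7574 mm²; tension across gage: (117 − 1×35)×14 = 1148 mm². R_n = min(0.6×450×7574, 0.6×350×11004) + 1.0×450×1148 = min(2045, 2310.8) + 516.6 = 2561.6 kN. φR_n = 0.75 × 2561.6 = 1921.2 kN.
Governing: min(1989.1, 2432.4, 897.8, 1921.2) = 897.8 kN → net-section rupture.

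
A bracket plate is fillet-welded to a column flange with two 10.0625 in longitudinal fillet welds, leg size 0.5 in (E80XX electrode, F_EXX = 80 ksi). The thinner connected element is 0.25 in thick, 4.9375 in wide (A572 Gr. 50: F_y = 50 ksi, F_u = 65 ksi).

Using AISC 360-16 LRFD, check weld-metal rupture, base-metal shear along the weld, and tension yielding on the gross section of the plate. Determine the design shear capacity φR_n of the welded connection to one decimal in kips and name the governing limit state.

55.5 kips (gross-section yield governs)

Weld metal: throat = 0.707×0.5 = 0.3535 in, L = 2×10.0625 = 20.125 in. φR_n = 0.75 × 0.6 × 80 × 0.3535 × 20.125 = 256.1 kips.
Base metal shear (0.25 in plate): yield φR_n = 1.0×0.6×50×0.25×20.125 = 150.9 kips; rupture φR_n = 0.75×0.6×65×0.25×20.125 = 147.2 kips; take 147.2 kips (rupture).
Tension yield (gross): A_g = 4.9375×0.25 = 1.2344 in². φR_n = 0.90 × 50 × 1.2344 = 55.5 kips.
Governing: min(256.1, 147.2, 55.5) = 55.5 kips → gross-section yield.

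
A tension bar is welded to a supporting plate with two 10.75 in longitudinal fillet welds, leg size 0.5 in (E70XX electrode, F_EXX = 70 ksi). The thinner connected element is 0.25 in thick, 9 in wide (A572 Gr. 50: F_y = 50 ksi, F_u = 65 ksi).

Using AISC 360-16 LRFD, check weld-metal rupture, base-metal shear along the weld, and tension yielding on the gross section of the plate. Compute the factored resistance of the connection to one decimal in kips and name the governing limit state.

Weld metal: throat = 0.707×0.5 = 0.3535 in, L = 2×10.75 = 21.5 in. φR_n = 0.75 × 0.6 × 70 × 0.3535 × 21.5 = 239.4 kips.
Base metal shear (0.25 in plate): yield φR_n = 1.0×0.6×50×0.25×21.5 = 161.3 kips; rupture φR_n = 0.75×0.6×65×0.25×21.5 = 157.2 kips; take 157.2 kips (rupture).
Tension yield (gross): A_g = 9×0.25 = 2.25 in². φR_n = 0.90 × 50 × 2.25 = 101.3 kips.
Governing: min(239.4, 157.2, 101.3) = 101.3 kips → gross-section yield.

101.3 kips (gross-section yield governs)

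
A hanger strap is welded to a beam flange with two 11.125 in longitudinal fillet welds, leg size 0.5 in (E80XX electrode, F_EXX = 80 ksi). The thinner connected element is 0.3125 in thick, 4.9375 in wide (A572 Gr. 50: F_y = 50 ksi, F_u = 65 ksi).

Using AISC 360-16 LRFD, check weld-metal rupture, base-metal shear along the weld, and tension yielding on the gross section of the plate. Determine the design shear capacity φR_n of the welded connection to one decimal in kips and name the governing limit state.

69.4 kips (gross-section yield governs)

Weld metal: throat = 0.707×0.5 = 0.3535 in, L = 2×11.125 = 22.25 in. φR_n = 0.75 × 0.6 × 80 × 0.3535 × 22.25 = 283.2 kips.
Base metal shear (0.3125 in plate): yield φR_n = 1.0×0.6×50×0.3125×22.25 = 208.6 kips; rupture φR_n = 0.75×0.6×65×0.3125×22.25 = 203.4 kips; take 203.4 kips (rupture).
Tension yield (gross): A_g = 4.9375×0.3125 = 1.543 in². φR_n = 0.90 × 50 × 1.543 = 69.4 kips.
Governing: min(283.2, 203.4, 69.4) = 69.4 kips → gross-section yield.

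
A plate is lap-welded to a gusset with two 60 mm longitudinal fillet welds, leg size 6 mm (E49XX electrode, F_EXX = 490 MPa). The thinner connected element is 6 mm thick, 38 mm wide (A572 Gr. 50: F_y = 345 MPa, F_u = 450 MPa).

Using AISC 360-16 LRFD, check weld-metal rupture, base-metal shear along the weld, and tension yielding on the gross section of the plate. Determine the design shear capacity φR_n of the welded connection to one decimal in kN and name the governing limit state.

Weld metal: throat = 0.707×6 = 4.242 mm, L = 2×60 = 120 mm. φR_n = 0.75 × 0.6 × 490 × 4.242 × 120 = 112.2 kN.
Base metal shear (6 mm plate): yield φR_n = 1.0×0.6×345×6×120 = 149.0 kN; rupture φR_n = 0.75×0.6×450×6×120 = 145.8 kN; take 145.8 kN (rupture).
Tension yield (gross): A_g = 38×6 = 228 mm². φR_n = 0.90 × 345 × 228 = 70.8 kN.
Governing: min(112.2, 145.8, 70.8) = 70.8 kN → gross-section yield.

70.8 kN (gross-section yield governs)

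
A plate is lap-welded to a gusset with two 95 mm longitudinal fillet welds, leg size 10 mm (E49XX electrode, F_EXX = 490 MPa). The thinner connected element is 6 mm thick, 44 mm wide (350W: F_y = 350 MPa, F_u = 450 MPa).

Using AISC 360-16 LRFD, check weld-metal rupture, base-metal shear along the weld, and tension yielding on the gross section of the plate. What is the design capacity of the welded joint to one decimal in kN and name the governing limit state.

83.2 kN (gross-section yield governs)

Weld metal: throat = 0.707×10 = 7.07 mm, L = 2×95 = 190 mm. φR_n = 0.75 × 0.6 × 490 × 7.07 × 190 = 296.2 kN.
Base metal shear (6 mm plate): yield φR_n = 1.0×0.6×350×6×190 = 239.4 kN; rupture φR_n = 0.75×0.6×450×6×190 = 230.9 kN; take 230.9 kN (rupture).
Tension yield (gross): A_g = 44×6 = 264 mm². φR_n = 0.90 × 350 × 264 = 83.2 kN.
Governing: min(296.2, 230.9, 83.2) = 83.2 kN → gross-section yield.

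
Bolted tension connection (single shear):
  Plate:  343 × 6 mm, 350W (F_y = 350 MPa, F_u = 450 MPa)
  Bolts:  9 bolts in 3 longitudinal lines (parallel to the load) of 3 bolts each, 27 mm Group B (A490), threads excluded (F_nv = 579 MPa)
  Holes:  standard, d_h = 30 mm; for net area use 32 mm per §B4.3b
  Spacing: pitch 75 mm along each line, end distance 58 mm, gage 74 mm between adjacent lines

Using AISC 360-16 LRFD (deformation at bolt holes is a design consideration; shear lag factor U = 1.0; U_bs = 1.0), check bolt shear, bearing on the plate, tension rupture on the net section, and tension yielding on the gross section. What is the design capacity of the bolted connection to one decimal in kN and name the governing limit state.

500.2 kN (net-section rupture governs)

Bolt shear: A_b = π(27)²/4 = 572.56 mm². φR_n = 0.75 × 579 × 572.56 × 9 × 1 = 2237.7 kN.
Bearing (6 mm plate, F_u = 450 MPa): end bolts L_c = 58 − 30/2 = 43, R_n = min(1.2×43×6×450, 2.4×27×6×450) = 139.32 kN/bolt; interior L_c = 75 − 30 = 45, R_n = 145.8 kN/bolt. φR_n = 0.75 × (3×139.32 + 6×145.8) = 969.6 kN.
Tension rupture (net): A_n = (343 − 3×32)×6 = 1482 mm² (U = 1.0, A_e = A_n). φR_n = 0.75 × 450 × 1482 = 500.2 kN.
Tension yield (gross): A_g = 343×6 = 2058 mm². φR_n = 0.90 × 350 × 2058 = 648.3 kN.
Governing: min(2237.7, 969.6, 500.2, 648.3) = 500.2 kN → net-section rupture.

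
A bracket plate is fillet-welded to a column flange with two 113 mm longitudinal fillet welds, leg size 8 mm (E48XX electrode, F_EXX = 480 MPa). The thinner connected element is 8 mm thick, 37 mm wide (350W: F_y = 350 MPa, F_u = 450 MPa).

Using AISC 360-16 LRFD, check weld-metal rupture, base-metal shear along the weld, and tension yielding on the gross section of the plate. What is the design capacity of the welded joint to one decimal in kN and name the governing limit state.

93.2 kN (gross-section yield governs)

Weld metal: throat = 0.707×8 = 5.656 mm, L = 2×113 = 226 mm. φR_n = 0.75 × 0.6 × 480 × 5.656 × 226 = 276.1 kN.
Base metal shear (8 mm plate): yield φR_n = 1.0×0.6×350×8×226 = 379.7 kN; rupture φR_n = 0.75×0.6×450×8×226 = 366.1 kN; take 366.1 kN (rupture).
Tension yield (gross): A_g = 37×8 = 296 mm². φR_n = 0.90 × 350 × 296 = 93.2 kN.
Governing: min(276.1, 366.1, 93.2) = 93.2 kN → gross-section yield.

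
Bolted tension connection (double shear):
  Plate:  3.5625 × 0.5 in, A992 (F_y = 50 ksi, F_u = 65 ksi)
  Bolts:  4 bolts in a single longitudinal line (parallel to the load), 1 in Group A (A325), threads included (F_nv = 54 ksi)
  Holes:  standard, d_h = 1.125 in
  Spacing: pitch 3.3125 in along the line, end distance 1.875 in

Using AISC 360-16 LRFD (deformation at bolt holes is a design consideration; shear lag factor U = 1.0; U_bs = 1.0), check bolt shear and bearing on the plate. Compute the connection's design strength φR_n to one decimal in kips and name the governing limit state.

213.9 kips (bearing governs)

Bolt shear: A_b = π(1)²/4 = 0.7854 in². φR_n = 0.75 × 54 × 0.7854 × 4 × 2 = 254.5 kips.
Bearing (0.5 in plate, F_u = 65 ksi): end bolts L_c = 1.875 − 1.125/2 = 1.3125, R_n = min(1.2×1.3125×0.5×65, 2.4×1×0.5×65) = 51.188 kips/bolt; interior L_c = 3.3125 − 1.125 = 2.1875, R_n = 78 kips/bolt. φR_n = 0.75 × (1×51.188 + 3×78) = 213.9 kips.
Governing: min(254.5, 213.9) = 213.9 kips → bearing.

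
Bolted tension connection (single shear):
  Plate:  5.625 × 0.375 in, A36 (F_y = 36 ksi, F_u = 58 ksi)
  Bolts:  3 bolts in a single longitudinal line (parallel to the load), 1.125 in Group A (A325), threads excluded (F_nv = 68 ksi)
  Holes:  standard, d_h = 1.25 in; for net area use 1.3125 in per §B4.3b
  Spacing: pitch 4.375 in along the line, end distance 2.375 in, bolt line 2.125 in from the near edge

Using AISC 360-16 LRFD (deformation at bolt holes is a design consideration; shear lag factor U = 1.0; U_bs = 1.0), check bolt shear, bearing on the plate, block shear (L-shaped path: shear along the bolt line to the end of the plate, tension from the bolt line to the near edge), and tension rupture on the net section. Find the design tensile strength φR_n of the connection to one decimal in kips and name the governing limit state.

Bolt shear: A_b = π(1.125)²/4 = 0.99402 in². φR_n = 0.75 × 68 × 0.99402 × 3 × 1 = 152.1 kips.
Bearing (0.375 in plate, F_u = 58 ksi): end bolts L_c = 2.375 − 1.25/2 = 1.75, R_n = min(1.2×1.75×0.375×58, 2.4×1.125×0.375×58) = 45.675 kips/bolt; interior L_c = 4.375 − 1.25 = 3.125, R_n = 58.725 kips/bolt. φR_n = 0.75 × (1×45.675 + 2×58.725) = 122.3 kips.
Block shear: shear path 1×[2.375+2×4.375] = 1×11.125 in, A_gv = 4.1719, A_nv = 1×(11.125 − 2.5×1.3125)×0.375 = 2.9414 in²; tension to near edge: (2.125 − 0.5×1.3125)×0.375 = 0.55078 in². R_n = min(0.6×58×2.9414, 0.6×36×4.1719) + 1.0×58×0.55078 = min(102.36, 90.113) + 31.945 = 122.06 kips. φR_n = 0.75 × 122.06 = 91.5 kips.
Tension rupture (net): A_n = (5.625 − 1×1.3125)×0.375 = 1.6172 in² (U = 1.0, A_e = A_n). φR_n = 0.75 × 58 × 1.6172 = 70.3 kips.
Governing: min(152.1, 122.3, 91.5, 70.3) = 70.3 kips → net-section rupture.

70.3 kips (net-section rupture governs)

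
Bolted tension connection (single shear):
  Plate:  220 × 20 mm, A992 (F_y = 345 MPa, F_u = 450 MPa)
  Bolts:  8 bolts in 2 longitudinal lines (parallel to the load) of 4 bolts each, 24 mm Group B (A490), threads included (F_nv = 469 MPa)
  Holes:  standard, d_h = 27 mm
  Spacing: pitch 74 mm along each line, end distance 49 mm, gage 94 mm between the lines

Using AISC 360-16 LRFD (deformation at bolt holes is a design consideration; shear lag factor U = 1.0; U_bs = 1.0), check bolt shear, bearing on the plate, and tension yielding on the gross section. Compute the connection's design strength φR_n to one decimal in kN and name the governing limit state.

Bolt shear: A_b = π(24)²/4 = 452.39 mm². φR_n = 0.75 × 469 × 452.39 × 8 × 1 = 1273.0 kN.
Bearing (20 mm plate, F_u = 450 MPa): end bolts L_c = 49 − 27/2 = 35.5, R_n = min(1.2×35.5×20×450, 2.4×24×20×450) = 383.4 kN/bolt; interior L_c = 74 − 27 = 47, R_n = 507.6 kN/bolt. φR_n = 0.75 × (2×383.4 + 6×507.6) = 2859.3 kN.
Tension yield (gross): A_g = 220×20 = 4400 mm². φR_n = 0.90 × 345 × 4400 = 1366.2 kN.
Governing: min(1273.0, 2859.3, 1366.2) = 1273.0 kN → bolt shear.

1273.0 kN (bolt shear governs)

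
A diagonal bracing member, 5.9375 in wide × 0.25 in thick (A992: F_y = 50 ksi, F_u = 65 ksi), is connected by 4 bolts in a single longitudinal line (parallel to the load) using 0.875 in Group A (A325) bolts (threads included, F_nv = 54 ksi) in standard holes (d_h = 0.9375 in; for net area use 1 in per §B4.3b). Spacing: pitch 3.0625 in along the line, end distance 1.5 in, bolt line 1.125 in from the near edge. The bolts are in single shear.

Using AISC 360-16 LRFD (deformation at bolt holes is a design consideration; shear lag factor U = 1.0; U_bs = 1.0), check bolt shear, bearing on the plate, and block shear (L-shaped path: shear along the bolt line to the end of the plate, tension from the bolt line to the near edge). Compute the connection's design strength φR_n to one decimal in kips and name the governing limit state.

Bolt shear: A_b = π(0.875)²/4 = 0.60132 in². φR_n = 0.75 × 54 × 0.60132 × 4 × 1 = 97.4 kips.
Bearing (0.25 in plate, F_u = 65 ksi): end bolts L_c = 1.5 − 0.9375/2 = 1.03125, R_n = min(1.2×1.03125×0.25×65, 2.4×0.875×0.25×65) = 20.109 kips/bolt; interior L_c = 3.0625 − 0.9375 = 2.125, R_n = 34.125 kips/bolt. φR_n = 0.75 × (1×20.109 + 3×34.125) = 91.9 kips.
Block shear: shear path 1×[1.5+3×3.0625] = 1×10.6875 in, A_gv = 2.6719, A_nv = 1×(10.6875 − 3.5×1)×0.25 = 1.7969 in²; tension to near edge: (1.125 − 0.5×1)×0.25 = 0.15625 in². R_n = min(0.6×65×1.7969, 0.6×50×2.6719) + 1.0×65×0.15625 = min(70.079, 80.157) + 10.156 = 80.235 kips. φR_n = 0.75 × 80.235 = 60.2 kips.
Governing: min(97.4, 91.9, 60.2) = 60.2 kips → block shear.

60.2 kips (block shear governs)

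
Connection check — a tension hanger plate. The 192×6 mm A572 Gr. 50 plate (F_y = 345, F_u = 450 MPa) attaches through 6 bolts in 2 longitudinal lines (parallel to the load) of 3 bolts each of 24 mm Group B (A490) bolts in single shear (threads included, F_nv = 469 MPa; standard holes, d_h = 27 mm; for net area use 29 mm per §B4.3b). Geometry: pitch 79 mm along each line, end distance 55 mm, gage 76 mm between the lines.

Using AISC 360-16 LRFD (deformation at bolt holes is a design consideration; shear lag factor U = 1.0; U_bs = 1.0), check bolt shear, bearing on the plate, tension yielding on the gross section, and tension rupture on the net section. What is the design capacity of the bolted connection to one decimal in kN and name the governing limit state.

Bolt shear: A_b = π(24)²/4 = 452.39 mm². φR_n = 0.75 × 469 × 452.39 × 6 × 1 = 954.8 kN.
Bearing (6 mm plate, F_u = 450 MPa): end bolts L_c = 55 − 27/2 = 41.5, R_n = min(1.2×41.5×6×450, 2.4×24×6×450) = 134.46 kN/bolt; interior L_c = 79 − 27 = 52, R_n = 155.52 kN/bolt. φR_n = 0.75 × (2×134.46 + 4×155.52) = 668.3 kN.
Tension yield (gross): A_g = 192×6 = 1152 mm². φR_n = 0.90 × 345 × 1152 = 357.7 kN.
Tension rupture (net): A_n = (192 − 2×29)×6 = 804 mm² (U = 1.0, A_e = A_n). φR_n = 0.75 × 450 × 804 = 271.4 kN.
Governing: min(954.8, 668.3, 357.7, 271.4) = 271.4 kN → net-section rupture.

271.4 kN (net-section rupture governs)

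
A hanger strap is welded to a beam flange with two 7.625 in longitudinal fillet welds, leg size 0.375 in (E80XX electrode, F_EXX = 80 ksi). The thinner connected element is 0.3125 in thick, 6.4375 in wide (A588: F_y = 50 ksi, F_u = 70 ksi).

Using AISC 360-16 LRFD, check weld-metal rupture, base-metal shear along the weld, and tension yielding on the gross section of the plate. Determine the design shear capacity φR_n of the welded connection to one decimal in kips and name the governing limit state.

Weld metal: throat = 0.707×0.375 = 0.26513 in, L = 2×7.625 = 15.25 in. φR_n = 0.75 × 0.6 × 80 × 0.26513 × 15.25 = 145.6 kips.
Base metal shear (0.3125 in plate): yield φR_n = 1.0×0.6×50×0.3125×15.25 = 143.0 kips; rupture φR_n = 0.75×0.6×70×0.3125×15.25 = 150.1 kips; take 143.0 kips (yield).
Tension yield (gross): A_g = 6.4375×0.3125 = 2.0117 in². φR_n = 0.90 × 50 × 2.0117 = 90.5 kips.
Governing: min(145.6, 143.0, 90.5) = 90.5 kips → gross-section yield.

90.5 kips (gross-section yield governs)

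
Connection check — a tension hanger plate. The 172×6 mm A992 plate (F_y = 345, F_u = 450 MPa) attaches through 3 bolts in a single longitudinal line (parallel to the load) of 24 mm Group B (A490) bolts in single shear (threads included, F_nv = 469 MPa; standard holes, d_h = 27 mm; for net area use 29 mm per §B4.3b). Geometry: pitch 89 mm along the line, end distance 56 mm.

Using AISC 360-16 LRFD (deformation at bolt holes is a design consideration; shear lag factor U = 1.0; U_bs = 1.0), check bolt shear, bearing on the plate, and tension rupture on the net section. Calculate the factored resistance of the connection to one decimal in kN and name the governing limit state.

289.6 kN (net-section rupture governs)

Bolt shear: A_b = π(24)²/4 = 452.39 mm². φR_n = 0.75 × 469 × 452.39 × 3 × 1 = 477.4 kN.
Bearing (6 mm plate, F_u = 450 MPa): end bolts L_c = 56 − 27/2 = 42.5, R_n = min(1.2×42.5×6×450, 2.4×24×6×450) = 137.7 kN/bolt; interior L_c = 89 − 27 = 62, R_n = 155.52 kN/bolt. φR_n = 0.75 × (1×137.7 + 2×155.52) = 336.6 kN.
Tension rupture (net): A_n = (172 − 1×29)×6 = 858 mm² (U = 1.0, A_e = A_n). φR_n = 0.75 × 450 × 858 = 289.6 kN.
Governing: min(477.4, 336.6, 289.6) = 289.6 kN → net-section rupture.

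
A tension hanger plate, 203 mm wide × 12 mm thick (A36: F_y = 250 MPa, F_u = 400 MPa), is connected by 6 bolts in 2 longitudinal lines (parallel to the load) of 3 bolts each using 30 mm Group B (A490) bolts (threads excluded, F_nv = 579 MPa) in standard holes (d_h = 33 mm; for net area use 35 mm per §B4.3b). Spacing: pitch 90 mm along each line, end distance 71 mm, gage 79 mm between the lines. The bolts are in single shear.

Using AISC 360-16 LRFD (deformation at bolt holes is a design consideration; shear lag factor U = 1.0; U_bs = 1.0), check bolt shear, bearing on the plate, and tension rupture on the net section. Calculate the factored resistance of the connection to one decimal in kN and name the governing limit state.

Bolt shear: A_b = π(30)²/4 = 706.86 mm². φR_n = 0.75 × 579 × 706.86 × 6 × 1 = 1841.7 kN.
Bearing (12 mm plate, F_u = 400 MPa): end bolts L_c = 71 − 33/2 = 54.5, R_n = min(1.2×54.5×12×400, 2.4×30×12×400) = 313.92 kN/bolt; interior L_c = 90 − 33 = 57, R_n = 328.32 kN/bolt. φR_n = 0.75 × (2×313.92 + 4×328.32) = 1455.8 kN.
Tension rupture (net): A_n = (203 − 2×35)×12 = 1596 mm² (U = 1.0, A_e = A_n). φR_n = 0.75 × 400 × 1596 = 478.8 kN.
Governing: min(1841.7, 1455.8, 478.8) = 478.8 kN → net-section rupture.

478.8 kN (net-section rupture governs)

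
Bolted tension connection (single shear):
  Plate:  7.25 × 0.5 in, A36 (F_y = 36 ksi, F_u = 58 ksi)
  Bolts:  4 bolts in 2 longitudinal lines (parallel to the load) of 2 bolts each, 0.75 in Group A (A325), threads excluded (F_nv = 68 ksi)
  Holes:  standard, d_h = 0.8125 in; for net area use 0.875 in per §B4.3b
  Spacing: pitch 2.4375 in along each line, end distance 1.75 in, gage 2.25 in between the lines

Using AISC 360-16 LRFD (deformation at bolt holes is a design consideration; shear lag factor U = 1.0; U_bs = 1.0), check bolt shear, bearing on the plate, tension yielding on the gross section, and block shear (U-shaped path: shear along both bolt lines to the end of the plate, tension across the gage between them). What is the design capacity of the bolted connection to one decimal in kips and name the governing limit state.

90.1 kips (bolt shear governs)

Bolt shear: A_b = π(0.75)²/4 = 0.44179 in². φR_n = 0.75 × 68 × 0.44179 × 4 × 1 = 90.1 kips.
Bearing (0.5 in plate, F_u = 58 ksi): end bolts L_c = 1.75 − 0.8125/2 = 1.34375, R_n = min(1.2×1.34375×0.5×58, 2.4×0.75×0.5×58) = 46.763 kips/bolt; interior L_c = 2.4375 − 0.8125 = 1.625, R_n = 52.2 kips/bolt. φR_n = 0.75 × (2×46.763 + 2×52.2) = 148.4 kips.
Tension yield (gross): A_g = 7.25×0.5 = 3.625 in². φR_n = 0.90 × 36 × 3.625 = 117.5 kips.
Block shear: shear path 2×[1.75+1×2.4375] = 2×4.1875 in, A_gv = 4.1875, A_nv = 2×(4.1875 − 1.5×0.875)×0.5 = 2.875 in²; tension across gage: (2.25 − 1×0.875)×0.5 = 0.6875 in². R_n = min(0.6×58×2.875, 0.6×36×4.1875) + 1.0×58×0.6875 = min(100.05, 90.45) + 39.875 = 130.33 kips. φR_n = 0.75 × 130.33 = 97.7 kips.
Governing: min(90.1, 148.4, 117.5, 97.7) = 90.1 kips → bolt shear.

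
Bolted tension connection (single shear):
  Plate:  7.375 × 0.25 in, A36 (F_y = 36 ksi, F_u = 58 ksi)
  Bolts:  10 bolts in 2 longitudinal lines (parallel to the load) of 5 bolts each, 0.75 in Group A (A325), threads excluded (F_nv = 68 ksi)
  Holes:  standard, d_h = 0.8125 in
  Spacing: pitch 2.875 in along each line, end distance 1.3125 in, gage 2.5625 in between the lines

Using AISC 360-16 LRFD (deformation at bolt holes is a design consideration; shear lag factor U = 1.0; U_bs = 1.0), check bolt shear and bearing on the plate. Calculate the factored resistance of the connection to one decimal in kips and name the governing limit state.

180.3 kips (bearing governs)

Bolt shear: A_b = π(0.75)²/4 = 0.44179 in². φR_n = 0.75 × 68 × 0.44179 × 10 × 1 = 225.3 kips.
Bearing (0.25 in plate, F_u = 58 ksi): end bolts L_c = 1.3125 − 0.8125/2 = 0.90625, R_n = min(1.2×0.90625×0.25×58, 2.4×0.75×0.25×58) = 15.769 kips/bolt; interior L_c = 2.875 − 0.8125 = 2.0625, R_n = 26.1 kips/bolt. φR_n = 0.75 × (2×15.769 + 8×26.1) = 180.3 kips.
Governing: min(225.3, 180.3) = 180.3 kips → bearing.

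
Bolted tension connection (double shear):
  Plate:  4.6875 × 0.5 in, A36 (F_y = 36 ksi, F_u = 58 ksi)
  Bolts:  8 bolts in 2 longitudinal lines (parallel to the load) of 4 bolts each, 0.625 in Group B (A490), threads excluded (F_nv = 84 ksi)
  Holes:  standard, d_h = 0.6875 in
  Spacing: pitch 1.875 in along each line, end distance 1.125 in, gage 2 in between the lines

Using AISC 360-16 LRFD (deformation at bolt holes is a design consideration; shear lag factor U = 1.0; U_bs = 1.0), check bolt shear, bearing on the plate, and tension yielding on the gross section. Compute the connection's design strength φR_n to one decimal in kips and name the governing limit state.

75.9 kips (gross-section yield governs)

Bolt shear: A_b = π(0.625)²/4 = 0.3068 in². φR_n = 0.75 × 84 × 0.3068 × 8 × 2 = 309.3 kips.
Bearing (0.5 in plate, F_u = 58 ksi): end bolts L_c = 1.125 − 0.6875/2 = 0.78125, R_n = min(1.2×0.78125×0.5×58, 2.4×0.625×0.5×58) = 27.188 kips/bolt; interior L_c = 1.875 − 0.6875 = 1.1875, R_n = 41.325 kips/bolt. φR_n = 0.75 × (2×27.188 + 6×41.325) = 226.7 kips.
Tension yield (gross): A_g = 4.6875×0.5 = 2.3438 in². φR_n = 0.90 × 36 × 2.3438 = 75.9 kips.
Governing: min(309.3, 226.7, 75.9) = 75.9 kips → gross-section yield.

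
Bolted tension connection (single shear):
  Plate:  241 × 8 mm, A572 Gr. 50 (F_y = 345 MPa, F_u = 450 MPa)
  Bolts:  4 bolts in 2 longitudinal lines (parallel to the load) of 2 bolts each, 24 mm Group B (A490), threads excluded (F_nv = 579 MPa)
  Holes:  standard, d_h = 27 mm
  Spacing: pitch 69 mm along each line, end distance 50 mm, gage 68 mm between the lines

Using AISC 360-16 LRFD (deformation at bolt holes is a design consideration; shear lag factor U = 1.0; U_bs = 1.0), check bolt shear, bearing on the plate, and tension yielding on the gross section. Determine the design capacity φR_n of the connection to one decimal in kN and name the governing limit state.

508.7 kN (bearing governs)

Bolt shear: A_b = π(24)²/4 = 452.39 mm². φR_n = 0.75 × 579 × 452.39 × 4 × 1 = 785.8 kN.
Bearing (8 mm plate, F_u = 450 MPa): end bolts L_c = 50 − 27/2 = 36.5, R_n = min(1.2×36.5×8×450, 2.4×24×8×450) = 157.68 kN/bolt; interior L_c = 69 − 27 = 42, R_n = 181.44 kN/bolt. φR_n = 0.75 × (2×157.68 + 2×181.44) = 508.7 kN.
Tension yield (gross): A_g = 241×8 = 1928 mm². φR_n = 0.90 × 345 × 1928 = 598.6 kN.
Governing: min(785.8, 508.7, 598.6) = 508.7 kN → bearing.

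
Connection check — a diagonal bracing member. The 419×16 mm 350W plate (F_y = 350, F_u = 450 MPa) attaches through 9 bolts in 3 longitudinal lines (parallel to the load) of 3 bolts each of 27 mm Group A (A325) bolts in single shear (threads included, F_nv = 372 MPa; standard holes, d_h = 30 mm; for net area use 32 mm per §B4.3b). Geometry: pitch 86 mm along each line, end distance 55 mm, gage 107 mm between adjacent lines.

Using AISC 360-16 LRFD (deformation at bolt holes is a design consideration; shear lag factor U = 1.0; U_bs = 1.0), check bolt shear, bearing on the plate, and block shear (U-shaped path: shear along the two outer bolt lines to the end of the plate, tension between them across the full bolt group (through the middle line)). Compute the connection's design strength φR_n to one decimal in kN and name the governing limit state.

1437.7 kN (bolt shear governs)

Bolt shear: A_b = π(27)²/4 = 572.56 mm². φR_n = 0.75 × 372 × 572.56 × 9 × 1 = 1437.7 kN.
Bearing (16 mm plate, F_u = 450 MPa): end bolts L_c = 55 − 30/2 = 40, R_n = min(1.2×40×16×450, 2.4×27×16×450) = 345.6 kN/bolt; interior L_c = 86 − 30 = 56, R_n = 466.56 kN/bolt. φR_n = 0.75 × (3×345.6 + 6×466.56) = 2877.1 kN.
Block shear: shear path 2×[55+2×86] = 2×227 mm, A_gv = 7264, A_nv = 2×(227 − 2.5×32)×16 = 4704 mm²; tension across gage: (214 − 2×32)×16 = 2400 mm². R_n = min(0.6×450×4704, 0.6×350×7264) + 1.0×450×2400 = min(1270.1, 1525.4) + 1080 = 2350.1 kN. φR_n = 0.75 × 2350.1 = 1762.6 kN.
Governing: min(1437.7, 2877.1, 1762.6) = 1437.7 kN → bolt shear.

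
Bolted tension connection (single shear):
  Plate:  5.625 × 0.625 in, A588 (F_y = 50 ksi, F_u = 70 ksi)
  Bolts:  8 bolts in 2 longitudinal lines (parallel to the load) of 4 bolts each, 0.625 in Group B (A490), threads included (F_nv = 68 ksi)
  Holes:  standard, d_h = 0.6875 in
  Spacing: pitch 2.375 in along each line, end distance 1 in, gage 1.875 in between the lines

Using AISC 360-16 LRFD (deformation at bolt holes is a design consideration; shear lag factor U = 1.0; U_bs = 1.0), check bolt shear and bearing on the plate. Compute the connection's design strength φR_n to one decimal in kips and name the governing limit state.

Bolt shear: A_b = π(0.625)²/4 = 0.3068 in². φR_n = 0.75 × 68 × 0.3068 × 8 × 1 = 125.2 kips.
Bearing (0.625 in plate, F_u = 70 ksi): end bolts L_c = 1 − 0.6875/2 = 0.65625, R_n = min(1.2×0.65625×0.625×70, 2.4×0.625×0.625×70) = 34.453 kips/bolt; interior L_c = 2.375 − 0.6875 = 1.6875, R_n = 65.625 kips/bolt. φR_n = 0.75 × (2×34.453 + 6×65.625) = 347.0 kips.
Governing: min(125.2, 347.0) = 125.2 kips → bolt shear.

125.2 kips (bolt shear governs)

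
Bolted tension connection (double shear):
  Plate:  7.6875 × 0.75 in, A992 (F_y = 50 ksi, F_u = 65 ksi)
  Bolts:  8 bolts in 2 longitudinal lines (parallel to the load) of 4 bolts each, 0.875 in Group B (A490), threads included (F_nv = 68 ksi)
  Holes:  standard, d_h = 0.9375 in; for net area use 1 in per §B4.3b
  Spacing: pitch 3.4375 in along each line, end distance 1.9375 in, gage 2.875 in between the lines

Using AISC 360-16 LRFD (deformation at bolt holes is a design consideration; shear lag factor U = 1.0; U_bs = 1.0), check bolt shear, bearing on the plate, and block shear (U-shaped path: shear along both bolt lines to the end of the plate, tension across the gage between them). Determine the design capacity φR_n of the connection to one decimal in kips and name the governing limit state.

452.5 kips (block shear governs)

Bolt shear: A_b = π(0.875)²/4 = 0.60132 in². φR_n = 0.75 × 68 × 0.60132 × 8 × 2 = 490.7 kips.
Bearing (0.75 in plate, F_u = 65 ksi): end bolts L_c = 1.9375 − 0.9375/2 = 1.46875, R_n = min(1.2×1.46875×0.75×65, 2.4×0.875×0.75×65) = 85.922 kips/bolt; interior L_c = 3.4375 − 0.9375 = 2.5, R_n = 102.38 kips/bolt. φR_n = 0.75 × (2×85.922 + 6×102.38) = 589.6 kips.
Block shear: shear path 2×[1.9375+3×3.4375] = 2×12.25 in, A_gv = 18.375, A_nv = 2×(12.25 − 3.5×1)×0.75 = 13.125 in²; tension across gage: (2.875 − 1×1)×0.75 = 1.4063 in². R_n = min(0.6×65×13.125, 0.6×50×18.375) + 1.0×65×1.4063 = min(511.88, 551.25) + 91.41 = 603.29 kips. φR_n = 0.75 × 603.29 = 452.5 kips.
Governing: min(490.7, 589.6, 452.5) = 452.5 kips → block shear.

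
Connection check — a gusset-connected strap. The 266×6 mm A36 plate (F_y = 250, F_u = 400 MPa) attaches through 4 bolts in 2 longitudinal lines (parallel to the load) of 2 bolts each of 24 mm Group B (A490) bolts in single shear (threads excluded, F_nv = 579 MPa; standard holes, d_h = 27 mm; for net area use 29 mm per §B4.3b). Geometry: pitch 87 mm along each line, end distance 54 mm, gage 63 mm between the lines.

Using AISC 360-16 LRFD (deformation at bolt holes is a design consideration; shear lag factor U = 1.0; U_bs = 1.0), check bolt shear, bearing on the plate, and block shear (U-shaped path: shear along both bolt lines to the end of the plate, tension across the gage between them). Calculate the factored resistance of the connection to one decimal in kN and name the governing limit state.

Bolt shear: A_b = π(24)²/4 = 452.39 mm². φR_n = 0.75 × 579 × 452.39 × 4 × 1 = 785.8 kN.
Bearing (6 mm plate, F_u = 400 MPa): end bolts L_c = 54 − 27/2 = 40.5, R_n = min(1.2×40.5×6×400, 2.4×24×6×400) = 116.64 kN/bolt; interior L_c = 87 − 27 = 60, R_n = 138.24 kN/bolt. φR_n = 0.75 × (2×116.64 + 2×138.24) = 382.3 kN.
Block shear: shear path 2×[54+1×87] = 2×141 mm, A_gv = 1692, A_nv = 2×(141 − 1.5×29)×6 = 1170 mm²; tension across gage: (63 − 1×29)×6 = 204 mm². R_n = min(0.6×400×1170, 0.6×250×1692) + 1.0×400×204 = min(280.8, 253.8) + 81.6 = 335.4 kN. φR_n = 0.75 × 335.4 = 251.6 kN.
Governing: min(785.8, 382.3, 251.6) = 251.6 kN → block shear.

251.6 kN (block shear governs)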